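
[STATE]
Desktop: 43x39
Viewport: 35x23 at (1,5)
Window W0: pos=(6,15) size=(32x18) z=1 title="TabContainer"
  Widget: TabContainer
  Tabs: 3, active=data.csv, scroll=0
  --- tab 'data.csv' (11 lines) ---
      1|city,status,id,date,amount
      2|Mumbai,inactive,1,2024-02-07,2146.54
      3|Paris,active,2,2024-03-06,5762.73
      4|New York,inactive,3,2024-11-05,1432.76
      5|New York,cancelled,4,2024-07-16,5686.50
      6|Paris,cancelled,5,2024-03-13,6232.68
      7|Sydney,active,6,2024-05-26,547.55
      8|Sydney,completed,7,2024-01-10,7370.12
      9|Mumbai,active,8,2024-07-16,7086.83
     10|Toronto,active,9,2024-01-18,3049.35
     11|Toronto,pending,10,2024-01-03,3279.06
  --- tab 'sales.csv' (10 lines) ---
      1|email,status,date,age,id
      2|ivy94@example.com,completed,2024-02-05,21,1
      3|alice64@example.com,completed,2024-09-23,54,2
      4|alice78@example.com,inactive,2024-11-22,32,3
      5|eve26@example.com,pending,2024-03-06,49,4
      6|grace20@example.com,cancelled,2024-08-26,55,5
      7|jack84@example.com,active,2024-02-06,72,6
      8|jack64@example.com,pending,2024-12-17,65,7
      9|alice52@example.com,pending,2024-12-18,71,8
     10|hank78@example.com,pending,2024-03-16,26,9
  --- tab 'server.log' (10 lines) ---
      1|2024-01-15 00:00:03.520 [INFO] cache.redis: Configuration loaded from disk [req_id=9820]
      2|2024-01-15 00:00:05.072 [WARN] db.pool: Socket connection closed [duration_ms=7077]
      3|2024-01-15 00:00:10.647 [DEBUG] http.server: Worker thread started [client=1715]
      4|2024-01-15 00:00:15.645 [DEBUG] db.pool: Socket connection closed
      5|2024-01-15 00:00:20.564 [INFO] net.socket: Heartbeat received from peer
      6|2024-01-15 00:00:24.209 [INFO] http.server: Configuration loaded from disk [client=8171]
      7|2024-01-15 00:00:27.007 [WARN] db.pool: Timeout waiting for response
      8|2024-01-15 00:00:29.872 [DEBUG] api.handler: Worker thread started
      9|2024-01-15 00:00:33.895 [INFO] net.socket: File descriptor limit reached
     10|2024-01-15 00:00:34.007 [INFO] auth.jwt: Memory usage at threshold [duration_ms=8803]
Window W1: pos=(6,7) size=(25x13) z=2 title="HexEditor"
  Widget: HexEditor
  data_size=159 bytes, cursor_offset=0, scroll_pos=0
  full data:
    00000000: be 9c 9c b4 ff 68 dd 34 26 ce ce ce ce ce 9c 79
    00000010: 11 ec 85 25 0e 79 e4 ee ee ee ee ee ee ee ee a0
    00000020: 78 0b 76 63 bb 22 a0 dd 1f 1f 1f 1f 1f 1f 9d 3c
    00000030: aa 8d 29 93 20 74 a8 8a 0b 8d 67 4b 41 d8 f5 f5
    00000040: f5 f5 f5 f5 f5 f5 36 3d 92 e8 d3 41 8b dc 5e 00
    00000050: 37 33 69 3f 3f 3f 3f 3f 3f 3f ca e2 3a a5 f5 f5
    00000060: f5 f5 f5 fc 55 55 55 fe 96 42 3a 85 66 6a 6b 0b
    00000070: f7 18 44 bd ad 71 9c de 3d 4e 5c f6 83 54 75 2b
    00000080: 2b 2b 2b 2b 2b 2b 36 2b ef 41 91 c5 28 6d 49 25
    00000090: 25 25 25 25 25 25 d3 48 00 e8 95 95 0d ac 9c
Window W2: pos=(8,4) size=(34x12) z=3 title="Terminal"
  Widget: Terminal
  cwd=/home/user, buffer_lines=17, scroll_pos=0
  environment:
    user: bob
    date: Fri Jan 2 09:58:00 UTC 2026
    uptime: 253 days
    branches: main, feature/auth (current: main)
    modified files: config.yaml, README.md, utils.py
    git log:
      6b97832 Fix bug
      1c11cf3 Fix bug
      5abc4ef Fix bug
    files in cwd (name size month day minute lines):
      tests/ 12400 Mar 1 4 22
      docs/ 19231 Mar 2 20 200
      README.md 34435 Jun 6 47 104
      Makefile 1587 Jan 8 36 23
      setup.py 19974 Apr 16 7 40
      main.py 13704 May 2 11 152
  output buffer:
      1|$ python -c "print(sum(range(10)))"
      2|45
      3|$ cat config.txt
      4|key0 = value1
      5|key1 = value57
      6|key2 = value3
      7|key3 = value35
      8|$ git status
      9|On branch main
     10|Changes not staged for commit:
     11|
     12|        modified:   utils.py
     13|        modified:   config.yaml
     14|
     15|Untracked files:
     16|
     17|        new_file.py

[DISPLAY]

       ┃ Terminal                  
       ┠───────────────────────────
     ┏━┃$ python -c "print(sum(rang
     ┃ ┃45                         
     ┠─┃$ cat config.txt           
     ┃0┃key0 = value1              
     ┃0┃key1 = value57             
     ┃0┃key2 = value3              
     ┃0┃key3 = value35             
     ┃0┃$ git status               
     ┃0┗━━━━━━━━━━━━━━━━━━━━━━━━━━━
     ┃00000060  f5 f5 f5 fc 5┃     
     ┃00000070  f7 18 44 bd a┃─────
     ┃00000080  2b 2b 2b 2b 2┃serve
     ┗━━━━━━━━━━━━━━━━━━━━━━━┛─────
     ┃city,status,id,date,amount   
     ┃Mumbai,inactive,1,2024-02-07,
     ┃Paris,active,2,2024-03-06,576
     ┃New York,inactive,3,2024-11-0
     ┃New York,cancelled,4,2024-07-
     ┃Paris,cancelled,5,2024-03-13,
     ┃Sydney,active,6,2024-05-26,54
     ┃Sydney,completed,7,2024-01-10


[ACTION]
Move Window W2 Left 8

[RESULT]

 Terminal                       ┃  
────────────────────────────────┨  
$ python -c "print(sum(range(10)┃  
45                              ┃  
$ cat config.txt                ┃  
key0 = value1                   ┃  
key1 = value57                  ┃  
key2 = value3                   ┃  
key3 = value35                  ┃  
$ git status                    ┃  
━━━━━━━━━━━━━━━━━━━━━━━━━━━━━━━━┛━━
     ┃00000060  f5 f5 f5 fc 5┃     
     ┃00000070  f7 18 44 bd a┃─────
     ┃00000080  2b 2b 2b 2b 2┃serve
     ┗━━━━━━━━━━━━━━━━━━━━━━━┛─────
     ┃city,status,id,date,amount   
     ┃Mumbai,inactive,1,2024-02-07,
     ┃Paris,active,2,2024-03-06,576
     ┃New York,inactive,3,2024-11-0
     ┃New York,cancelled,4,2024-07-
     ┃Paris,cancelled,5,2024-03-13,
     ┃Sydney,active,6,2024-05-26,54
     ┃Sydney,completed,7,2024-01-10


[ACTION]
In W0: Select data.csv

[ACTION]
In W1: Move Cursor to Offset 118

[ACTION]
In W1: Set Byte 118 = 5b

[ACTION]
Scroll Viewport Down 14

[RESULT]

     ┃00000060  f5 f5 f5 fc 5┃     
     ┃00000070  f7 18 44 bd a┃─────
     ┃00000080  2b 2b 2b 2b 2┃serve
     ┗━━━━━━━━━━━━━━━━━━━━━━━┛─────
     ┃city,status,id,date,amount   
     ┃Mumbai,inactive,1,2024-02-07,
     ┃Paris,active,2,2024-03-06,576
     ┃New York,inactive,3,2024-11-0
     ┃New York,cancelled,4,2024-07-
     ┃Paris,cancelled,5,2024-03-13,
     ┃Sydney,active,6,2024-05-26,54
     ┃Sydney,completed,7,2024-01-10
     ┃Mumbai,active,8,2024-07-16,70
     ┃Toronto,active,9,2024-01-18,3
     ┃Toronto,pending,10,2024-01-03
     ┃                             
     ┗━━━━━━━━━━━━━━━━━━━━━━━━━━━━━
                                   
                                   
                                   
                                   
                                   
                                   


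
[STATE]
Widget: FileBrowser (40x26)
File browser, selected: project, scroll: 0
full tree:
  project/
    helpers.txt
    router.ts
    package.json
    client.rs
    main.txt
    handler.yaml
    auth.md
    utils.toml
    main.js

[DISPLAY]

> [-] project/                          
    helpers.txt                         
    router.ts                           
    package.json                        
    client.rs                           
    main.txt                            
    handler.yaml                        
    auth.md                             
    utils.toml                          
    main.js                             
                                        
                                        
                                        
                                        
                                        
                                        
                                        
                                        
                                        
                                        
                                        
                                        
                                        
                                        
                                        
                                        


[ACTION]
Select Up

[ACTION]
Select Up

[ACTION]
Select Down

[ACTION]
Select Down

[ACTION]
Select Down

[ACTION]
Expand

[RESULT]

  [-] project/                          
    helpers.txt                         
    router.ts                           
  > package.json                        
    client.rs                           
    main.txt                            
    handler.yaml                        
    auth.md                             
    utils.toml                          
    main.js                             
                                        
                                        
                                        
                                        
                                        
                                        
                                        
                                        
                                        
                                        
                                        
                                        
                                        
                                        
                                        
                                        


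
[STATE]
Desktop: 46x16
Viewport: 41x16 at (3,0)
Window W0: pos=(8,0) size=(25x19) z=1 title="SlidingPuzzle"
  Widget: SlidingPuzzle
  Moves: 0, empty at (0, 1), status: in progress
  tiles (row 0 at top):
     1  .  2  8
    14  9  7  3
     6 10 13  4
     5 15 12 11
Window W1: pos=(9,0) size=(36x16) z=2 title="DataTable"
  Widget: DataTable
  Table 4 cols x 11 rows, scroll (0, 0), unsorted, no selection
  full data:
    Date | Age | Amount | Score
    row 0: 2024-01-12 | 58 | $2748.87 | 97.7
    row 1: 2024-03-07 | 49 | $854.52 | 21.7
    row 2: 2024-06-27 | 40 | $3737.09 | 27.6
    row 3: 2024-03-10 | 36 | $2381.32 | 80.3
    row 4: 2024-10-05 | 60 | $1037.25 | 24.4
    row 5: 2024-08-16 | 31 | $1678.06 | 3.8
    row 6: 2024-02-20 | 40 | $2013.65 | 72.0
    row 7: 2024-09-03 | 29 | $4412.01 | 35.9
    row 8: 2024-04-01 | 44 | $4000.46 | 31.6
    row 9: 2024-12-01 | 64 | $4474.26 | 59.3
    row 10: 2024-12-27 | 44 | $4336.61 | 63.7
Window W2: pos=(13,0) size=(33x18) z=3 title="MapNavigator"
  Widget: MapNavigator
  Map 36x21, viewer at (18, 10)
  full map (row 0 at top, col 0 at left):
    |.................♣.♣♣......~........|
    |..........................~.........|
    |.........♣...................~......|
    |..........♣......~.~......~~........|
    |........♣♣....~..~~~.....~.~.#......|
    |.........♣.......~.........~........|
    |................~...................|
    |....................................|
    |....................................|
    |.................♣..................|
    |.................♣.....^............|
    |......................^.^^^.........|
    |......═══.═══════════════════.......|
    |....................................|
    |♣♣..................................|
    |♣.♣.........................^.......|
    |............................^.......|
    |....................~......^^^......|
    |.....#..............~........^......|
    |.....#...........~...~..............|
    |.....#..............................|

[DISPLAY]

     ┏┏━━━┏━━━━━━━━━━━━━━━━━━━━━━━━━━━━━━
     ┃┃ Da┃ MapNavigator                 
     ┠┠───┠──────────────────────────────
     ┃┃Dat┃.......♣......~.~......~~.....
     ┃┃───┃.....♣♣....~..~~~.....~.~.#...
     ┃┃202┃......♣.......~.........~.....
     ┃┃202┃.............~................
     ┃┃202┃..............................
     ┃┃202┃..............................
     ┃┃202┃..............♣...............
     ┃┃202┃..............♣@....^.........
     ┃┃202┃...................^.^^^......
     ┃┃202┃...═══.═══════════════════....
     ┃┃202┃..............................
     ┃┃202┃..............................
     ┃┗━━━┃.........................^....


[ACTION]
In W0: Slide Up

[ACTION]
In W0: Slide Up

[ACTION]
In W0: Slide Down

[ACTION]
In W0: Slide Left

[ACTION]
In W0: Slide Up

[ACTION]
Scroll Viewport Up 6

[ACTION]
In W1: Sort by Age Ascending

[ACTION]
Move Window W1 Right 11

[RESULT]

     ┏━┏━━┏━━━━━━━━━━━━━━━━━━━━━━━━━━━━━━
     ┃ ┃ D┃ MapNavigator                 
     ┠─┠──┠──────────────────────────────
     ┃┌┃Da┃.......♣......~.~......~~.....
     ┃│┃──┃.....♣♣....~..~~~.....~.~.#...
     ┃├┃20┃......♣.......~.........~.....
     ┃│┃20┃.............~................
     ┃├┃20┃..............................
     ┃│┃20┃..............................
     ┃├┃20┃..............♣...............
     ┃│┃20┃..............♣@....^.........
     ┃└┃20┃...................^.^^^......
     ┃M┃20┃...═══.═══════════════════....
     ┃ ┃20┃..............................
     ┃ ┃20┃..............................
     ┃ ┗━━┃.........................^....


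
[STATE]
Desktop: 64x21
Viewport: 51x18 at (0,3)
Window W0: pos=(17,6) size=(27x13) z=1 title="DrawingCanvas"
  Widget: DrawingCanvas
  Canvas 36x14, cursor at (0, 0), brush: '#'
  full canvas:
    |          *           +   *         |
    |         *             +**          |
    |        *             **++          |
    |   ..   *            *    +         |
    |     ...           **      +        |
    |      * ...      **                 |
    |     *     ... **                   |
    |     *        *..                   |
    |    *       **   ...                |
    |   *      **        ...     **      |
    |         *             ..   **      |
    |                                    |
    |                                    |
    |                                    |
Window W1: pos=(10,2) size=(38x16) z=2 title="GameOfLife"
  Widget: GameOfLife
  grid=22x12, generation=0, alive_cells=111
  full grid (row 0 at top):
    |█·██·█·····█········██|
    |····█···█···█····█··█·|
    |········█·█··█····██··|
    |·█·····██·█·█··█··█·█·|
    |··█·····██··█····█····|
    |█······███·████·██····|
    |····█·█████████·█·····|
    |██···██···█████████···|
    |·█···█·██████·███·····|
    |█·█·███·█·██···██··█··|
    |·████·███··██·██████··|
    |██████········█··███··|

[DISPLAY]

          ┃ GameOfLife                         ┃   
          ┠────────────────────────────────────┨   
          ┃Gen: 0                              ┃   
          ┃█·██·█·····█········██              ┃   
          ┃····█···█···█····█··█·              ┃   
          ┃········█·█··█····██··              ┃   
          ┃·█·····██·█·█··█··█·█·              ┃   
          ┃··█·····██··█····█····              ┃   
          ┃█······███·████·██····              ┃   
          ┃····█·█████████·█·····              ┃   
          ┃██···██···█████████···              ┃   
          ┃·█···█·██████·███·····              ┃   
          ┃█·█·███·█·██···██··█··              ┃   
          ┃·████·███··██·██████··              ┃   
          ┗━━━━━━━━━━━━━━━━━━━━━━━━━━━━━━━━━━━━┛   
                 ┗━━━━━━━━━━━━━━━━━━━━━━━━━┛       
                                                   
                                                   


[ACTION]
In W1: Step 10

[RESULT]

          ┃ GameOfLife                         ┃   
          ┠────────────────────────────────────┨   
          ┃Gen: 10                             ┃   
          ┃···██···███·······██··              ┃   
          ┃···██████·██······██··              ┃   
          ┃······█···██··········              ┃   
          ┃······█··█············              ┃   
          ┃·······███············              ┃   
          ┃······················              ┃   
          ┃······················              ┃   
          ┃············█·········              ┃   
          ┃··········█████·······              ┃   
          ┃·········███·██····██·              ┃   
          ┃··········█████····██·              ┃   
          ┗━━━━━━━━━━━━━━━━━━━━━━━━━━━━━━━━━━━━┛   
                 ┗━━━━━━━━━━━━━━━━━━━━━━━━━┛       
                                                   
                                                   


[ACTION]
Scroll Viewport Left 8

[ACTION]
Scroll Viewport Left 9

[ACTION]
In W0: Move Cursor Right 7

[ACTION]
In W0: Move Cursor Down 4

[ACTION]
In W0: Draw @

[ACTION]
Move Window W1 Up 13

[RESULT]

          ┃Gen: 10                             ┃   
          ┃···██···███·······██··              ┃   
          ┃···██████·██······██··              ┃   
          ┃······█···██··········              ┃   
          ┃······█··█············              ┃   
          ┃·······███············              ┃   
          ┃······················              ┃   
          ┃······················              ┃   
          ┃············█·········              ┃   
          ┃··········█████·······              ┃   
          ┃·········███·██····██·              ┃   
          ┃··········█████····██·              ┃   
          ┗━━━━━━━━━━━━━━━━━━━━━━━━━━━━━━━━━━━━┛   
                 ┃     *        *..        ┃       
                 ┃    *       **   ...     ┃       
                 ┗━━━━━━━━━━━━━━━━━━━━━━━━━┛       
                                                   
                                                   


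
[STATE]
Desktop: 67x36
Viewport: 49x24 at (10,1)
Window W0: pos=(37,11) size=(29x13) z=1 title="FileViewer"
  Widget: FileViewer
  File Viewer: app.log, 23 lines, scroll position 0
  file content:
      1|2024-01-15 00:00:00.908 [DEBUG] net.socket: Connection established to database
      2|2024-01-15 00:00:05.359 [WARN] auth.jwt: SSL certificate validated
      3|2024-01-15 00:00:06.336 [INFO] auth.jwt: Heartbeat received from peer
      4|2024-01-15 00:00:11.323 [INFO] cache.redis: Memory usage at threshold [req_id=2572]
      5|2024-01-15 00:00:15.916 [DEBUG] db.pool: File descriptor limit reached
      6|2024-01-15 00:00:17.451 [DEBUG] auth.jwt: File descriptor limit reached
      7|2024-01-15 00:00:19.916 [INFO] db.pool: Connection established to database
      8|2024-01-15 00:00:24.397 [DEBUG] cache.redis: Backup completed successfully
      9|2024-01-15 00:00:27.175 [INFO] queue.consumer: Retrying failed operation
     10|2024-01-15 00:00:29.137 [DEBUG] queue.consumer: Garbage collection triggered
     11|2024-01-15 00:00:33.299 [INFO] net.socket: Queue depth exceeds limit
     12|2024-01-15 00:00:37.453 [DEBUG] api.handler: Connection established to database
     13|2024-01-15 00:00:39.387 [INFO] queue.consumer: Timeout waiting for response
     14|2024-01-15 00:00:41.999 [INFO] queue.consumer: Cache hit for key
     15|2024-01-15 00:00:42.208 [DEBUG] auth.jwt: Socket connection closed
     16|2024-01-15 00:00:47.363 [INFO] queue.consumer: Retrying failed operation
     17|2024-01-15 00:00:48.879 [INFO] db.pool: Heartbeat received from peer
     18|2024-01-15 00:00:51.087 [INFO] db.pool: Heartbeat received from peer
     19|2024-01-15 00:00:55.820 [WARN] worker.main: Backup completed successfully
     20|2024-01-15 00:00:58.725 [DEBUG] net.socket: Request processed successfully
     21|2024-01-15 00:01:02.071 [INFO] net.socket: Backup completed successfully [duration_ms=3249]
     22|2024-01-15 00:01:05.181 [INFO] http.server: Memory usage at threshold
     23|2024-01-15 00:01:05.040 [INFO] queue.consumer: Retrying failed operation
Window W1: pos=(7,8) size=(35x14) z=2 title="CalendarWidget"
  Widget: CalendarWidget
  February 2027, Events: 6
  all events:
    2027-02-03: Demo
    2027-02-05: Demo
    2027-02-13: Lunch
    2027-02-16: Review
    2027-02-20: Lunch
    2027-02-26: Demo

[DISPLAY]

                                                 
                                                 
                                                 
                                                 
                                                 
                                                 
                                                 
━━━━━━━━━━━━━━━━━━━━━━━━━━━━━━━┓                 
alendarWidget                  ┃                 
───────────────────────────────┨                 
        February 2027          ┃━━━━━━━━━━━━━━━━━
 Tu We Th Fr Sa Su             ┃eViewer          
  2  3*  4  5*  6  7           ┃─────────────────
  9 10 11 12 13* 14            ┃-01-15 00:00:00.9
 16* 17 18 19 20* 21           ┃-01-15 00:00:05.3
 23 24 25 26* 27 28            ┃-01-15 00:00:06.3
                               ┃-01-15 00:00:11.3
                               ┃-01-15 00:00:15.9
                               ┃-01-15 00:00:17.4
                               ┃-01-15 00:00:19.9
━━━━━━━━━━━━━━━━━━━━━━━━━━━━━━━┛-01-15 00:00:24.3
                           ┃2024-01-15 00:00:27.1
                           ┗━━━━━━━━━━━━━━━━━━━━━
                                                 


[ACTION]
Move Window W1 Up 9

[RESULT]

alendarWidget                  ┃                 
───────────────────────────────┨                 
        February 2027          ┃                 
 Tu We Th Fr Sa Su             ┃                 
  2  3*  4  5*  6  7           ┃                 
  9 10 11 12 13* 14            ┃                 
 16* 17 18 19 20* 21           ┃                 
 23 24 25 26* 27 28            ┃                 
                               ┃                 
                               ┃                 
                               ┃━━━━━━━━━━━━━━━━━
                               ┃eViewer          
━━━━━━━━━━━━━━━━━━━━━━━━━━━━━━━┛─────────────────
                           ┃2024-01-15 00:00:00.9
                           ┃2024-01-15 00:00:05.3
                           ┃2024-01-15 00:00:06.3
                           ┃2024-01-15 00:00:11.3
                           ┃2024-01-15 00:00:15.9
                           ┃2024-01-15 00:00:17.4
                           ┃2024-01-15 00:00:19.9
                           ┃2024-01-15 00:00:24.3
                           ┃2024-01-15 00:00:27.1
                           ┗━━━━━━━━━━━━━━━━━━━━━
                                                 


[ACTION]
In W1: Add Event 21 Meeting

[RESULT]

alendarWidget                  ┃                 
───────────────────────────────┨                 
        February 2027          ┃                 
 Tu We Th Fr Sa Su             ┃                 
  2  3*  4  5*  6  7           ┃                 
  9 10 11 12 13* 14            ┃                 
 16* 17 18 19 20* 21*          ┃                 
 23 24 25 26* 27 28            ┃                 
                               ┃                 
                               ┃                 
                               ┃━━━━━━━━━━━━━━━━━
                               ┃eViewer          
━━━━━━━━━━━━━━━━━━━━━━━━━━━━━━━┛─────────────────
                           ┃2024-01-15 00:00:00.9
                           ┃2024-01-15 00:00:05.3
                           ┃2024-01-15 00:00:06.3
                           ┃2024-01-15 00:00:11.3
                           ┃2024-01-15 00:00:15.9
                           ┃2024-01-15 00:00:17.4
                           ┃2024-01-15 00:00:19.9
                           ┃2024-01-15 00:00:24.3
                           ┃2024-01-15 00:00:27.1
                           ┗━━━━━━━━━━━━━━━━━━━━━
                                                 


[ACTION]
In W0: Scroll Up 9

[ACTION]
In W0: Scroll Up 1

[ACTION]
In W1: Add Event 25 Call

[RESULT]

alendarWidget                  ┃                 
───────────────────────────────┨                 
        February 2027          ┃                 
 Tu We Th Fr Sa Su             ┃                 
  2  3*  4  5*  6  7           ┃                 
  9 10 11 12 13* 14            ┃                 
 16* 17 18 19 20* 21*          ┃                 
 23 24 25* 26* 27 28           ┃                 
                               ┃                 
                               ┃                 
                               ┃━━━━━━━━━━━━━━━━━
                               ┃eViewer          
━━━━━━━━━━━━━━━━━━━━━━━━━━━━━━━┛─────────────────
                           ┃2024-01-15 00:00:00.9
                           ┃2024-01-15 00:00:05.3
                           ┃2024-01-15 00:00:06.3
                           ┃2024-01-15 00:00:11.3
                           ┃2024-01-15 00:00:15.9
                           ┃2024-01-15 00:00:17.4
                           ┃2024-01-15 00:00:19.9
                           ┃2024-01-15 00:00:24.3
                           ┃2024-01-15 00:00:27.1
                           ┗━━━━━━━━━━━━━━━━━━━━━
                                                 


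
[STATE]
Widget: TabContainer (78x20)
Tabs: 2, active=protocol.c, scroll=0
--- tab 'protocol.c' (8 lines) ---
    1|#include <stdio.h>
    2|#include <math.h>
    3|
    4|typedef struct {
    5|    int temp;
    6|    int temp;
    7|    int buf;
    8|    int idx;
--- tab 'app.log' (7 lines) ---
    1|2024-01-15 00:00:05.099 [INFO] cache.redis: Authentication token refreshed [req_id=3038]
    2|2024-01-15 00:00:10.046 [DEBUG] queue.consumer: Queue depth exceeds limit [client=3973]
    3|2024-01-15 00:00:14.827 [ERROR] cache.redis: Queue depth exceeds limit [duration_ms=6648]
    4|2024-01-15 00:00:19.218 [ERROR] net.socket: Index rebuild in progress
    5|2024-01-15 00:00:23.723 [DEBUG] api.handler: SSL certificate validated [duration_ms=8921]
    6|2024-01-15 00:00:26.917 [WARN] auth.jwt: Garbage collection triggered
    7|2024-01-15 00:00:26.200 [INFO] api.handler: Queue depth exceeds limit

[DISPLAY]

[protocol.c]│ app.log                                                         
──────────────────────────────────────────────────────────────────────────────
#include <stdio.h>                                                            
#include <math.h>                                                             
                                                                              
typedef struct {                                                              
    int temp;                                                                 
    int temp;                                                                 
    int buf;                                                                  
    int idx;                                                                  
                                                                              
                                                                              
                                                                              
                                                                              
                                                                              
                                                                              
                                                                              
                                                                              
                                                                              
                                                                              


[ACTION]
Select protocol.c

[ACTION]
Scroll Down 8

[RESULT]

[protocol.c]│ app.log                                                         
──────────────────────────────────────────────────────────────────────────────
    int idx;                                                                  
                                                                              
                                                                              
                                                                              
                                                                              
                                                                              
                                                                              
                                                                              
                                                                              
                                                                              
                                                                              
                                                                              
                                                                              
                                                                              
                                                                              
                                                                              
                                                                              
                                                                              


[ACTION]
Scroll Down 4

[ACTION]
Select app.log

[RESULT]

 protocol.c │[app.log]                                                        
──────────────────────────────────────────────────────────────────────────────
2024-01-15 00:00:05.099 [INFO] cache.redis: Authentication token refreshed [re
2024-01-15 00:00:10.046 [DEBUG] queue.consumer: Queue depth exceeds limit [cli
2024-01-15 00:00:14.827 [ERROR] cache.redis: Queue depth exceeds limit [durati
2024-01-15 00:00:19.218 [ERROR] net.socket: Index rebuild in progress         
2024-01-15 00:00:23.723 [DEBUG] api.handler: SSL certificate validated [durati
2024-01-15 00:00:26.917 [WARN] auth.jwt: Garbage collection triggered         
2024-01-15 00:00:26.200 [INFO] api.handler: Queue depth exceeds limit         
                                                                              
                                                                              
                                                                              
                                                                              
                                                                              
                                                                              
                                                                              
                                                                              
                                                                              
                                                                              
                                                                              


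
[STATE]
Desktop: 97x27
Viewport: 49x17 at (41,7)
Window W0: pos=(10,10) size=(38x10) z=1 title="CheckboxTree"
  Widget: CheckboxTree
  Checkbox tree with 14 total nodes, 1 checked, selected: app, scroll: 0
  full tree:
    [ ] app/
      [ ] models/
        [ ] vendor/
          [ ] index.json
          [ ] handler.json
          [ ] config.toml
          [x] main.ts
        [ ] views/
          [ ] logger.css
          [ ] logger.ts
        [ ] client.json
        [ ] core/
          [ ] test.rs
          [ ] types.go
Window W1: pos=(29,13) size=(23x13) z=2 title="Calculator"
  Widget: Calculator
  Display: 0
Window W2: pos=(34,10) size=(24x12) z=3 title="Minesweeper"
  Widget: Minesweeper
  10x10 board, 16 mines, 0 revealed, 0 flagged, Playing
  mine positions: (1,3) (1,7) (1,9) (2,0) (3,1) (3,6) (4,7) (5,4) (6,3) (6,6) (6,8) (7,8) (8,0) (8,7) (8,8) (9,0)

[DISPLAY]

                                                 
                                                 
                                                 
━━━━━━━━━━━━━━━━┓                                
weeper          ┃                                
────────────────┨                                
■■■■            ┃                                
■■■■            ┃                                
■■■■            ┃                                
■■■■            ┃                                
■■■■            ┃                                
■■■■            ┃                                
■■■■            ┃                                
■■■■            ┃                                
━━━━━━━━━━━━━━━━┛                                
 │ - │    ┃                                      
─┼───┤    ┃                                      


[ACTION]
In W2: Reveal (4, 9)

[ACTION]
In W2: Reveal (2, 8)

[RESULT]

                                                 
                                                 
                                                 
━━━━━━━━━━━━━━━━┓                                
weeper          ┃                                
────────────────┨                                
■■■■            ┃                                
■■■■            ┃                                
■■21            ┃                                
■■1             ┃                                
■■1             ┃                                
■■21            ┃                                
■■■■            ┃                                
■■■■            ┃                                
━━━━━━━━━━━━━━━━┛                                
 │ - │    ┃                                      
─┼───┤    ┃                                      


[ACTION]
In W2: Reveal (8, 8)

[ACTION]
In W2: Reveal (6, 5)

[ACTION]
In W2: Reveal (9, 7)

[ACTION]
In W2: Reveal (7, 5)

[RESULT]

                                                 
                                                 
                                                 
━━━━━━━━━━━━━━━━┓                                
weeper          ┃                                
────────────────┨                                
■■■■            ┃                                
■✹■✹            ┃                                
■■21            ┃                                
✹■1             ┃                                
■✹1             ┃                                
■■21            ┃                                
✹■✹■            ┃                                
■■✹■            ┃                                
━━━━━━━━━━━━━━━━┛                                
 │ - │    ┃                                      
─┼───┤    ┃                                      


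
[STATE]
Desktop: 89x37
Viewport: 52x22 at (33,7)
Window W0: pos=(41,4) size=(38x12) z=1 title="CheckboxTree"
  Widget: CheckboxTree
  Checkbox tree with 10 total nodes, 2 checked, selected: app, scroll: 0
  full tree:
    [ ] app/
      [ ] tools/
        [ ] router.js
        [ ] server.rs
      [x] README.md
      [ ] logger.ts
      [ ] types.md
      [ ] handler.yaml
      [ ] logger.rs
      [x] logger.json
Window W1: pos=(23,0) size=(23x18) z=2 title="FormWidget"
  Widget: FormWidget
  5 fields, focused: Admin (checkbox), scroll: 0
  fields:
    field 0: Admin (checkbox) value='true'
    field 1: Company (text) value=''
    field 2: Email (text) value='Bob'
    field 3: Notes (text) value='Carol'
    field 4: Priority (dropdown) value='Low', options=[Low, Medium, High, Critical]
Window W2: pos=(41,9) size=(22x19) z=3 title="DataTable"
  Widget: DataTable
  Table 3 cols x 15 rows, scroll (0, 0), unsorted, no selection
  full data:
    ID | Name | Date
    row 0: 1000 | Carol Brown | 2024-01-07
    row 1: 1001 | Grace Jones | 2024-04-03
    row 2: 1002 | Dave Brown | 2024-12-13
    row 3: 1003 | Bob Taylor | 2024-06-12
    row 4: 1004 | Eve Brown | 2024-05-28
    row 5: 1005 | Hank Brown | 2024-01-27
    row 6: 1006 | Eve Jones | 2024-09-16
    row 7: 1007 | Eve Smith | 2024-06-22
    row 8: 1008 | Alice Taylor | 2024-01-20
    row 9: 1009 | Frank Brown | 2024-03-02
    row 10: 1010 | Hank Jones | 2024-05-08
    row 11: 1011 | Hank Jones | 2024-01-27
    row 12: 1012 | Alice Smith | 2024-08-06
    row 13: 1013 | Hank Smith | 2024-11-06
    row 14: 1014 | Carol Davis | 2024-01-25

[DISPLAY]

y:   [Low ▼]┃ app/                           ┃      
            ┃ ] tools/                       ┃      
        ┏━━━━━━━━━━━━━━━━━━━━┓               ┃      
        ┃ DataTable          ┃               ┃      
        ┠────────────────────┨               ┃      
        ┃ID  │Name        │Da┃               ┃      
        ┃────┼────────────┼──┃               ┃      
        ┃1000│Carol Brown │20┃               ┃      
        ┃1001│Grace Jones │20┃━━━━━━━━━━━━━━━┛      
        ┃1002│Dave Brown  │20┃                      
━━━━━━━━┃1003│Bob Taylor  │20┃                      
        ┃1004│Eve Brown   │20┃                      
        ┃1005│Hank Brown  │20┃                      
        ┃1006│Eve Jones   │20┃                      
        ┃1007│Eve Smith   │20┃                      
        ┃1008│Alice Taylor│20┃                      
        ┃1009│Frank Brown │20┃                      
        ┃1010│Hank Jones  │20┃                      
        ┃1011│Hank Jones  │20┃                      
        ┃1012│Alice Smith │20┃                      
        ┗━━━━━━━━━━━━━━━━━━━━┛                      
                                                    


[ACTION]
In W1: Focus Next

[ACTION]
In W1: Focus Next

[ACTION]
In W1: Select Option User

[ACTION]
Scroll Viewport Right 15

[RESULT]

 [Low ▼]┃ app/                           ┃          
        ┃ ] tools/                       ┃          
    ┏━━━━━━━━━━━━━━━━━━━━┓               ┃          
    ┃ DataTable          ┃               ┃          
    ┠────────────────────┨               ┃          
    ┃ID  │Name        │Da┃               ┃          
    ┃────┼────────────┼──┃               ┃          
    ┃1000│Carol Brown │20┃               ┃          
    ┃1001│Grace Jones │20┃━━━━━━━━━━━━━━━┛          
    ┃1002│Dave Brown  │20┃                          
━━━━┃1003│Bob Taylor  │20┃                          
    ┃1004│Eve Brown   │20┃                          
    ┃1005│Hank Brown  │20┃                          
    ┃1006│Eve Jones   │20┃                          
    ┃1007│Eve Smith   │20┃                          
    ┃1008│Alice Taylor│20┃                          
    ┃1009│Frank Brown │20┃                          
    ┃1010│Hank Jones  │20┃                          
    ┃1011│Hank Jones  │20┃                          
    ┃1012│Alice Smith │20┃                          
    ┗━━━━━━━━━━━━━━━━━━━━┛                          
                                                    
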